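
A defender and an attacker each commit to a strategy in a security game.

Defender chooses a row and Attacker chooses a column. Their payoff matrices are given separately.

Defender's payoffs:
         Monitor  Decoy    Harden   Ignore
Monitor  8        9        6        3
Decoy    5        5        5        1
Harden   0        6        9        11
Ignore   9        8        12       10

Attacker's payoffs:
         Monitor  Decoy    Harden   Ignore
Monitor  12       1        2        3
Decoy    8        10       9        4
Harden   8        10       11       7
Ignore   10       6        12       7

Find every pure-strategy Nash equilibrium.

Pure NE: (Ignore, Harden)

Defender against Monitor: payoffs 8, 5, 0, 9 → best response Ignore.
Defender against Decoy: payoffs 9, 5, 6, 8 → best response Monitor.
Defender against Harden: payoffs 6, 5, 9, 12 → best response Ignore.
Defender against Ignore: payoffs 3, 1, 11, 10 → best response Harden.
Attacker against Monitor: payoffs 12, 1, 2, 3 → best response Monitor.
Attacker against Decoy: payoffs 8, 10, 9, 4 → best response Decoy.
Attacker against Harden: payoffs 8, 10, 11, 7 → best response Harden.
Attacker against Ignore: payoffs 10, 6, 12, 7 → best response Harden.
Mutual best responses: (Ignore, Harden).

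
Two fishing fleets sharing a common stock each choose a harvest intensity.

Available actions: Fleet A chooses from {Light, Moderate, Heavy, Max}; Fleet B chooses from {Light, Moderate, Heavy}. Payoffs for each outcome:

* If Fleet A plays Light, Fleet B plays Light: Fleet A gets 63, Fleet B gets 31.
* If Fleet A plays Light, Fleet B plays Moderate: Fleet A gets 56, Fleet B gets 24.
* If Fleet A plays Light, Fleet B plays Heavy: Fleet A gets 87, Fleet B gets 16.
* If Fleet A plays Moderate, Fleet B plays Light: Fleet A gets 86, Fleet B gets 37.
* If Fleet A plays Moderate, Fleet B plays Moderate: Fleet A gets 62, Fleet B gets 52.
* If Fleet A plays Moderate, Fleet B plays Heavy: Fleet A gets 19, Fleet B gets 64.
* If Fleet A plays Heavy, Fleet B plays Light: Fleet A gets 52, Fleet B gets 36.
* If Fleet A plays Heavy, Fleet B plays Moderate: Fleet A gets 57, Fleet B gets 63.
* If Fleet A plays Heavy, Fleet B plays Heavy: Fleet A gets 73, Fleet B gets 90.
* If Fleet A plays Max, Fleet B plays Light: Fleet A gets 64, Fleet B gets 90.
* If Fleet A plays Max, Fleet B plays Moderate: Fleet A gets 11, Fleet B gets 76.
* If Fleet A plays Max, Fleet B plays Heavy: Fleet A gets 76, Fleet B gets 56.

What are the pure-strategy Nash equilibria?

No pure-strategy Nash equilibrium.

(Light, Light): Fleet A can switch to Moderate (63 → 86). Not NE.
(Light, Moderate): Fleet A can switch to Moderate (56 → 62). Not NE.
(Light, Heavy): Fleet B can switch to Light (16 → 31). Not NE.
(Moderate, Light): Fleet B can switch to Moderate (37 → 52). Not NE.
(Moderate, Moderate): Fleet B can switch to Heavy (52 → 64). Not NE.
(Moderate, Heavy): Fleet A can switch to Light (19 → 87). Not NE.
(Heavy, Light): Fleet A can switch to Light (52 → 63). Not NE.
(Heavy, Moderate): Fleet A can switch to Moderate (57 → 62). Not NE.
(Heavy, Heavy): Fleet A can switch to Light (73 → 87). Not NE.
(Max, Light): Fleet A can switch to Moderate (64 → 86). Not NE.
(Max, Moderate): Fleet A can switch to Light (11 → 56). Not NE.
(Max, Heavy): Fleet A can switch to Light (76 → 87). Not NE.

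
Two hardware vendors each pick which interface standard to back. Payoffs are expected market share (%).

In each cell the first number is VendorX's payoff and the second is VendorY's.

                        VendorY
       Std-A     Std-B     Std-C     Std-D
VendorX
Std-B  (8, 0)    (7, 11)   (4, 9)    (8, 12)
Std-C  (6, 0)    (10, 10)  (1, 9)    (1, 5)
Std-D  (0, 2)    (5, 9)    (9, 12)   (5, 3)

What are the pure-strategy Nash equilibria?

For each strategy profile, look for a profitable unilateral deviation.
(Std-B, Std-A): VendorY can switch to Std-B (0 → 11). Not NE.
(Std-B, Std-B): VendorX can switch to Std-C (7 → 10). Not NE.
(Std-B, Std-C): VendorX can switch to Std-D (4 → 9). Not NE.
(Std-B, Std-D): VendorX gets 8, best alternative 5; VendorY gets 12, best alternative 11. No profitable deviation — NE.
(Std-C, Std-A): VendorX can switch to Std-B (6 → 8). Not NE.
(Std-C, Std-B): VendorX gets 10, best alternative 7; VendorY gets 10, best alternative 9. No profitable deviation — NE.
(Std-C, Std-C): VendorX can switch to Std-B (1 → 4). Not NE.
(Std-C, Std-D): VendorX can switch to Std-B (1 → 8). Not NE.
(Std-D, Std-A): VendorX can switch to Std-B (0 → 8). Not NE.
(Std-D, Std-B): VendorX can switch to Std-B (5 → 7). Not NE.
(Std-D, Std-C): VendorX gets 9, best alternative 4; VendorY gets 12, best alternative 9. No profitable deviation — NE.
(Std-D, Std-D): VendorX can switch to Std-B (5 → 8). Not NE.

Pure-strategy Nash equilibria: (Std-B, Std-D), (Std-C, Std-B), (Std-D, Std-C)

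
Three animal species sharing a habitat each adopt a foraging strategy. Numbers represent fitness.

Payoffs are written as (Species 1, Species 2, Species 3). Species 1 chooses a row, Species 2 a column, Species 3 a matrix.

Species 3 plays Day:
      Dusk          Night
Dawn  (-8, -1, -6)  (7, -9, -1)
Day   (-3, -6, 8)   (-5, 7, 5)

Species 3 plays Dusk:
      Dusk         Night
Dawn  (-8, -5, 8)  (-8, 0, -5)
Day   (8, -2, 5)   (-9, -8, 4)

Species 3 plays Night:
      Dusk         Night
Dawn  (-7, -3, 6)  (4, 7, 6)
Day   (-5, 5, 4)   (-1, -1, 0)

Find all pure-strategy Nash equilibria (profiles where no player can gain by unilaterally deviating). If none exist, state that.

(Dawn, Night, Night)

(Dawn, Dusk, Day): Species 1 can switch to Day (-8 → -3). Not NE.
(Dawn, Dusk, Dusk): Species 1 can switch to Day (-8 → 8). Not NE.
(Dawn, Dusk, Night): Species 1 can switch to Day (-7 → -5). Not NE.
(Dawn, Night, Day): Species 2 can switch to Dusk (-9 → -1). Not NE.
(Dawn, Night, Dusk): Species 3 can switch to Day (-5 → -1). Not NE.
(Dawn, Night, Night): Species 1 gets 4, best alternative -1; Species 2 gets 7, best alternative -3; Species 3 gets 6, best alternative -1. No profitable deviation — NE.
(Day, Dusk, Day): Species 2 can switch to Night (-6 → 7). Not NE.
(Day, Dusk, Dusk): Species 3 can switch to Day (5 → 8). Not NE.
(Day, Dusk, Night): Species 3 can switch to Day (4 → 8). Not NE.
(Day, Night, Day): Species 1 can switch to Dawn (-5 → 7). Not NE.
(Day, Night, Dusk): Species 1 can switch to Dawn (-9 → -8). Not NE.
(The remaining 1 profile has a profitable deviation by the same check.)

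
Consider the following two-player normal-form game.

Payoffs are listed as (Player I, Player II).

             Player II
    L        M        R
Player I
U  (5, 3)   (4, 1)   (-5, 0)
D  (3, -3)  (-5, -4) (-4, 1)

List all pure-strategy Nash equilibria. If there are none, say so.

Player I against L: payoffs 5, 3 → best response U.
Player I against M: payoffs 4, -5 → best response U.
Player I against R: payoffs -5, -4 → best response D.
Player II against U: payoffs 3, 1, 0 → best response L.
Player II against D: payoffs -3, -4, 1 → best response R.
Mutual best responses: (U, L); (D, R).

Pure-strategy Nash equilibria: (U, L); (D, R)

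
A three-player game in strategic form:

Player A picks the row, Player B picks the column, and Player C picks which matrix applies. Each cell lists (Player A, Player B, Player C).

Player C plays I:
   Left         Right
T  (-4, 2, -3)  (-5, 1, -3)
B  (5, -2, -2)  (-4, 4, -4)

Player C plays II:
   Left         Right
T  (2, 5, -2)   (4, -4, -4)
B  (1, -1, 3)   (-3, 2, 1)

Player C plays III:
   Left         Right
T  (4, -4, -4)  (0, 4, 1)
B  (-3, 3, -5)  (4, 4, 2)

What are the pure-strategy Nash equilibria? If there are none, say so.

Pure-strategy Nash equilibria: (T, Left, II), (B, Right, III)

Player A against (Left, I): payoffs -4, 5 → best response B.
Player A against (Left, II): payoffs 2, 1 → best response T.
Player A against (Left, III): payoffs 4, -3 → best response T.
Player A against (Right, I): payoffs -5, -4 → best response B.
Player A against (Right, II): payoffs 4, -3 → best response T.
Player A against (Right, III): payoffs 0, 4 → best response B.
Player B against (T, I): payoffs 2, 1 → best response Left.
Player B against (T, II): payoffs 5, -4 → best response Left.
Player B against (T, III): payoffs -4, 4 → best response Right.
Player B against (B, I): payoffs -2, 4 → best response Right.
Player B against (B, II): payoffs -1, 2 → best response Right.
Player B against (B, III): payoffs 3, 4 → best response Right.
Player C against (T, Left): payoffs -3, -2, -4 → best response II.
Player C against (T, Right): payoffs -3, -4, 1 → best response III.
Player C against (B, Left): payoffs -2, 3, -5 → best response II.
Player C against (B, Right): payoffs -4, 1, 2 → best response III.
Mutual best responses: (T, Left, II); (B, Right, III).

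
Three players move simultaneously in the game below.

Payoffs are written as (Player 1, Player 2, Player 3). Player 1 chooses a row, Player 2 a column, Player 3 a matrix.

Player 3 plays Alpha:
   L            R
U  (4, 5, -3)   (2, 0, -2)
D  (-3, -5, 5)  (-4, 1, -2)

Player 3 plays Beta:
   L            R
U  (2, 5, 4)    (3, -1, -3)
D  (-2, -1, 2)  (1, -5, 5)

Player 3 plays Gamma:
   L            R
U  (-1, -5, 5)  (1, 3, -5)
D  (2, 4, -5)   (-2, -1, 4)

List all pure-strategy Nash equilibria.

No pure-strategy Nash equilibrium.

(U, L, Alpha): Player 3 can switch to Beta (-3 → 4). Not NE.
(U, L, Beta): Player 3 can switch to Gamma (4 → 5). Not NE.
(U, L, Gamma): Player 1 can switch to D (-1 → 2). Not NE.
(U, R, Alpha): Player 2 can switch to L (0 → 5). Not NE.
(U, R, Beta): Player 2 can switch to L (-1 → 5). Not NE.
(U, R, Gamma): Player 3 can switch to Alpha (-5 → -2). Not NE.
(D, L, Alpha): Player 1 can switch to U (-3 → 4). Not NE.
(D, L, Beta): Player 1 can switch to U (-2 → 2). Not NE.
(D, L, Gamma): Player 3 can switch to Alpha (-5 → 5). Not NE.
(D, R, Alpha): Player 1 can switch to U (-4 → 2). Not NE.
(D, R, Beta): Player 1 can switch to U (1 → 3). Not NE.
(D, R, Gamma): Player 1 can switch to U (-2 → 1). Not NE.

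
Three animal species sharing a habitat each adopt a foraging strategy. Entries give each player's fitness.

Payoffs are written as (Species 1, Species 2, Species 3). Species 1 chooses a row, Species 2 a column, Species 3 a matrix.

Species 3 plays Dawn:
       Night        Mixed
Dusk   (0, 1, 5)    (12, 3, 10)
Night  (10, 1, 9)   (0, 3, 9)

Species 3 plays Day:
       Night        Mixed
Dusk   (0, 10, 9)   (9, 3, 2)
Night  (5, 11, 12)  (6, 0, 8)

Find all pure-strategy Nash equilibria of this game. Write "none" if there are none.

The pure Nash equilibria are (Dusk, Mixed, Dawn); (Night, Night, Day).

Species 1 against (Night, Dawn): payoffs 0, 10 → best response Night.
Species 1 against (Night, Day): payoffs 0, 5 → best response Night.
Species 1 against (Mixed, Dawn): payoffs 12, 0 → best response Dusk.
Species 1 against (Mixed, Day): payoffs 9, 6 → best response Dusk.
Species 2 against (Dusk, Dawn): payoffs 1, 3 → best response Mixed.
Species 2 against (Dusk, Day): payoffs 10, 3 → best response Night.
Species 2 against (Night, Dawn): payoffs 1, 3 → best response Mixed.
Species 2 against (Night, Day): payoffs 11, 0 → best response Night.
Species 3 against (Dusk, Night): payoffs 5, 9 → best response Day.
Species 3 against (Dusk, Mixed): payoffs 10, 2 → best response Dawn.
Species 3 against (Night, Night): payoffs 9, 12 → best response Day.
Species 3 against (Night, Mixed): payoffs 9, 8 → best response Dawn.
Mutual best responses: (Dusk, Mixed, Dawn); (Night, Night, Day).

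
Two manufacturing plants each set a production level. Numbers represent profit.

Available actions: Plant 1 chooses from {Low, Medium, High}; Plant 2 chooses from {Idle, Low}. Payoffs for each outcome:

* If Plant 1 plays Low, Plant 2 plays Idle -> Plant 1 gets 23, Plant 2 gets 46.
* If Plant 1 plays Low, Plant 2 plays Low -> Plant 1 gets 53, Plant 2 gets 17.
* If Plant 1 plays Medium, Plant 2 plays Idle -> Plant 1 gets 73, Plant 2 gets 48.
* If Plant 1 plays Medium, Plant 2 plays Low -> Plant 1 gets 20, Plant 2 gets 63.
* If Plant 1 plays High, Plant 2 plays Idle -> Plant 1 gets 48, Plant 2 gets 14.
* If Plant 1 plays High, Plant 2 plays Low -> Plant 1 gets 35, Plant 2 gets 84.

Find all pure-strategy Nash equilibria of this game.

This game has no pure Nash equilibrium.

Mark each player's best response to every combination of opponents' strategies; a profile where every player is best-responding is a pure Nash equilibrium.
Plant 1 against Idle: payoffs 23, 73, 48 → best response Medium.
Plant 1 against Low: payoffs 53, 20, 35 → best response Low.
Plant 2 against Low: payoffs 46, 17 → best response Idle.
Plant 2 against Medium: payoffs 48, 63 → best response Low.
Plant 2 against High: payoffs 14, 84 → best response Low.
No profile is a mutual best response for all players.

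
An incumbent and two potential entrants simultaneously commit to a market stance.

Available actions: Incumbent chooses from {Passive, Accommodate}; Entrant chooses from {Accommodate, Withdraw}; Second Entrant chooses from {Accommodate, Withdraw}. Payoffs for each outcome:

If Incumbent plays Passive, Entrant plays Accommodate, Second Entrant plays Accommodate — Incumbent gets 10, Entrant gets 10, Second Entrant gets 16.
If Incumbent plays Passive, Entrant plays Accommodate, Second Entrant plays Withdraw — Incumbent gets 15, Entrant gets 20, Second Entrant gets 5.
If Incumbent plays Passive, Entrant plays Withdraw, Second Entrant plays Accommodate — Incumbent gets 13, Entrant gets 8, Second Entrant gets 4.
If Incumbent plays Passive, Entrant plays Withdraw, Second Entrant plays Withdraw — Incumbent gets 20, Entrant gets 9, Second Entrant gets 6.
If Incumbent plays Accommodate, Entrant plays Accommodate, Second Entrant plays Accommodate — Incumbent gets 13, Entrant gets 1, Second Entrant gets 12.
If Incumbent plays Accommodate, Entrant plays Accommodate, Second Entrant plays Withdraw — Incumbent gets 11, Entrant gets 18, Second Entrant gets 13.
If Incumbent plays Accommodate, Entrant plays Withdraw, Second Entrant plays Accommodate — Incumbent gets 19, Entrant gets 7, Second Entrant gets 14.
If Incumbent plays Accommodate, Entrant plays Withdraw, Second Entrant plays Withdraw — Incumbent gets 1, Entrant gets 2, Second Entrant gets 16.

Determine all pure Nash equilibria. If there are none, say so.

none

(Passive, Accommodate, Accommodate): Incumbent can switch to Accommodate (10 → 13). Not NE.
(Passive, Accommodate, Withdraw): Second Entrant can switch to Accommodate (5 → 16). Not NE.
(Passive, Withdraw, Accommodate): Incumbent can switch to Accommodate (13 → 19). Not NE.
(Passive, Withdraw, Withdraw): Entrant can switch to Accommodate (9 → 20). Not NE.
(Accommodate, Accommodate, Accommodate): Entrant can switch to Withdraw (1 → 7). Not NE.
(Accommodate, Accommodate, Withdraw): Incumbent can switch to Passive (11 → 15). Not NE.
(The remaining 2 profiles each have a profitable deviation by the same check.)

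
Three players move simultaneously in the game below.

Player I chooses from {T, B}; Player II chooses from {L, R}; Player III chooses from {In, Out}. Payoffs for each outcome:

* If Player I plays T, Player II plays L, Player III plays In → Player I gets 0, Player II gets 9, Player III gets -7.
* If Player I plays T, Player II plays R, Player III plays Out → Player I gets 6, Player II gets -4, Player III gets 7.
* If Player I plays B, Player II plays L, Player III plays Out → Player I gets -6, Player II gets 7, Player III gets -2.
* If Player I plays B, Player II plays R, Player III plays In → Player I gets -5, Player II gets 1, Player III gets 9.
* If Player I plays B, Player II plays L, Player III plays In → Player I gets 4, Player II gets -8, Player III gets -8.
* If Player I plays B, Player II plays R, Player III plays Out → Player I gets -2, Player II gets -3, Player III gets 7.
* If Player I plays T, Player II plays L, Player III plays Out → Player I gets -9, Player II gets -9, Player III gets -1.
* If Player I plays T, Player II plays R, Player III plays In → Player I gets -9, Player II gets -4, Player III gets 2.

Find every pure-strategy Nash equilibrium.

(T, L, In): Player I can switch to B (0 → 4). Not NE.
(T, L, Out): Player I can switch to B (-9 → -6). Not NE.
(T, R, In): Player I can switch to B (-9 → -5). Not NE.
(T, R, Out): Player I gets 6, best alternative -2; Player II gets -4, best alternative -9; Player III gets 7, best alternative 2. No profitable deviation — NE.
(B, L, In): Player II can switch to R (-8 → 1). Not NE.
(B, L, Out): Player I gets -6, best alternative -9; Player II gets 7, best alternative -3; Player III gets -2, best alternative -8. No profitable deviation — NE.
(B, R, In): Player I gets -5, best alternative -9; Player II gets 1, best alternative -8; Player III gets 9, best alternative 7. No profitable deviation — NE.
(B, R, Out): Player I can switch to T (-2 → 6). Not NE.

Pure-strategy Nash equilibria: (T, R, Out), (B, L, Out), (B, R, In)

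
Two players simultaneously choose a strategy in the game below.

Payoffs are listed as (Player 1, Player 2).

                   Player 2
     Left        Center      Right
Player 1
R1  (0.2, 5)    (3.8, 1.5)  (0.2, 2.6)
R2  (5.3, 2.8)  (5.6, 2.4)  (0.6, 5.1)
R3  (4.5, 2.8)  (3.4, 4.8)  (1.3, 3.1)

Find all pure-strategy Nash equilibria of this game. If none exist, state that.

Player 1 against Left: payoffs 0.2, 5.3, 4.5 → best response R2.
Player 1 against Center: payoffs 3.8, 5.6, 3.4 → best response R2.
Player 1 against Right: payoffs 0.2, 0.6, 1.3 → best response R3.
Player 2 against R1: payoffs 5, 1.5, 2.6 → best response Left.
Player 2 against R2: payoffs 2.8, 2.4, 5.1 → best response Right.
Player 2 against R3: payoffs 2.8, 4.8, 3.1 → best response Center.
No profile is a mutual best response for all players.

none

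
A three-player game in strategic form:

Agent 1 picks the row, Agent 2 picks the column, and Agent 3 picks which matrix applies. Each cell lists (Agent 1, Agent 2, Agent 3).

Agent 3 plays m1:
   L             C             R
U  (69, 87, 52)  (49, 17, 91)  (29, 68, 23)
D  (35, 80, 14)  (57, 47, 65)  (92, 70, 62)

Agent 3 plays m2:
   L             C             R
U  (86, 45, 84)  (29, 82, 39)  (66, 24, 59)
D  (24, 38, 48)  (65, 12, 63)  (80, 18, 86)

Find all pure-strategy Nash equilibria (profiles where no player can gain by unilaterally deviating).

(U, L, m1): Agent 3 can switch to m2 (52 → 84). Not NE.
(U, L, m2): Agent 2 can switch to C (45 → 82). Not NE.
(U, C, m1): Agent 1 can switch to D (49 → 57). Not NE.
(U, C, m2): Agent 1 can switch to D (29 → 65). Not NE.
(U, R, m1): Agent 1 can switch to D (29 → 92). Not NE.
(U, R, m2): Agent 1 can switch to D (66 → 80). Not NE.
(D, L, m1): Agent 1 can switch to U (35 → 69). Not NE.
(D, L, m2): Agent 1 can switch to U (24 → 86). Not NE.
(The remaining 4 profiles each have a profitable deviation by the same check.)

none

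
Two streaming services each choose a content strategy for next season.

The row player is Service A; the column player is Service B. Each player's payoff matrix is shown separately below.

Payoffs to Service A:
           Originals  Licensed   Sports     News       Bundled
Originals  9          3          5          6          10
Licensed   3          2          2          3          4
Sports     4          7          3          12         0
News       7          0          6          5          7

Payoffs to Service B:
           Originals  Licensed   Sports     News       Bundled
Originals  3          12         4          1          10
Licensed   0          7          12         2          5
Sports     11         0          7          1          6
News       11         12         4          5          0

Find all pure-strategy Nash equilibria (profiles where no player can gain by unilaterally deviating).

Service A against Originals: payoffs 9, 3, 4, 7 → best response Originals.
Service A against Licensed: payoffs 3, 2, 7, 0 → best response Sports.
Service A against Sports: payoffs 5, 2, 3, 6 → best response News.
Service A against News: payoffs 6, 3, 12, 5 → best response Sports.
Service A against Bundled: payoffs 10, 4, 0, 7 → best response Originals.
Service B against Originals: payoffs 3, 12, 4, 1, 10 → best response Licensed.
Service B against Licensed: payoffs 0, 7, 12, 2, 5 → best response Sports.
Service B against Sports: payoffs 11, 0, 7, 1, 6 → best response Originals.
Service B against News: payoffs 11, 12, 4, 5, 0 → best response Licensed.
No profile is a mutual best response for all players.

This game has no pure Nash equilibrium.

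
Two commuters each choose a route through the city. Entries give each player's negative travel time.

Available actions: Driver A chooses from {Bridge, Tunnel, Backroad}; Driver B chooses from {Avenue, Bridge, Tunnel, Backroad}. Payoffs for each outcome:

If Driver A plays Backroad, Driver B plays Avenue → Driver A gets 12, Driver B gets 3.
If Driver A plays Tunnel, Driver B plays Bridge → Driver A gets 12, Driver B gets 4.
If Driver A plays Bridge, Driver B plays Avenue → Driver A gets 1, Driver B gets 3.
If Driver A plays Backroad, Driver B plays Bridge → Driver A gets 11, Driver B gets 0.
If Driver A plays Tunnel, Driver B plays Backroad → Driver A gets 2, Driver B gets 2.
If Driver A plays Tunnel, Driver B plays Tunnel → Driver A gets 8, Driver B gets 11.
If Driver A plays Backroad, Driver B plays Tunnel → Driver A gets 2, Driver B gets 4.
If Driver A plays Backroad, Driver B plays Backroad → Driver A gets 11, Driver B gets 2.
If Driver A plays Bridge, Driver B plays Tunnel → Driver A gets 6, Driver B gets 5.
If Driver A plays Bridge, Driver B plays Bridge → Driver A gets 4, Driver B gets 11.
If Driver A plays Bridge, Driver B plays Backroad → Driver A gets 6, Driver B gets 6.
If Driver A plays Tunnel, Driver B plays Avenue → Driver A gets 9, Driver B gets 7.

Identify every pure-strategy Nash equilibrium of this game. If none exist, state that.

Driver A against Avenue: payoffs 1, 9, 12 → best response Backroad.
Driver A against Bridge: payoffs 4, 12, 11 → best response Tunnel.
Driver A against Tunnel: payoffs 6, 8, 2 → best response Tunnel.
Driver A against Backroad: payoffs 6, 2, 11 → best response Backroad.
Driver B against Bridge: payoffs 3, 11, 5, 6 → best response Bridge.
Driver B against Tunnel: payoffs 7, 4, 11, 2 → best response Tunnel.
Driver B against Backroad: payoffs 3, 0, 4, 2 → best response Tunnel.
Mutual best responses: (Tunnel, Tunnel).

The unique pure-strategy Nash equilibrium is (Tunnel, Tunnel).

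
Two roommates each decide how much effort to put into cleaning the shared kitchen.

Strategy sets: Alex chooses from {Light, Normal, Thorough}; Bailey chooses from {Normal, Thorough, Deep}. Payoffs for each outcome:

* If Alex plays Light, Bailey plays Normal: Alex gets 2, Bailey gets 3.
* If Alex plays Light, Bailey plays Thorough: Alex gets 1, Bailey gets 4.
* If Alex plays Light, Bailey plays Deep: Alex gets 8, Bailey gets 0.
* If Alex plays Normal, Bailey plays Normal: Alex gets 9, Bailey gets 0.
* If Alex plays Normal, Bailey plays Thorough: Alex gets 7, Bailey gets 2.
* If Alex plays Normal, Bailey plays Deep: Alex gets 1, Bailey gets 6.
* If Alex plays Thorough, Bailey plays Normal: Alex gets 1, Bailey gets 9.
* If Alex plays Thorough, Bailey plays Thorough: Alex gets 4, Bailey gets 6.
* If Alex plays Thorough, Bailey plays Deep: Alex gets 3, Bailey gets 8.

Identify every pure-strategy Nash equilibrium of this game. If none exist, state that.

(Light, Normal): Alex can switch to Normal (2 → 9). Not NE.
(Light, Thorough): Alex can switch to Normal (1 → 7). Not NE.
(Light, Deep): Bailey can switch to Normal (0 → 3). Not NE.
(Normal, Normal): Bailey can switch to Thorough (0 → 2). Not NE.
(Normal, Thorough): Bailey can switch to Deep (2 → 6). Not NE.
(Normal, Deep): Alex can switch to Light (1 → 8). Not NE.
(The remaining 3 profiles each have a profitable deviation by the same check.)

This game has no pure Nash equilibrium.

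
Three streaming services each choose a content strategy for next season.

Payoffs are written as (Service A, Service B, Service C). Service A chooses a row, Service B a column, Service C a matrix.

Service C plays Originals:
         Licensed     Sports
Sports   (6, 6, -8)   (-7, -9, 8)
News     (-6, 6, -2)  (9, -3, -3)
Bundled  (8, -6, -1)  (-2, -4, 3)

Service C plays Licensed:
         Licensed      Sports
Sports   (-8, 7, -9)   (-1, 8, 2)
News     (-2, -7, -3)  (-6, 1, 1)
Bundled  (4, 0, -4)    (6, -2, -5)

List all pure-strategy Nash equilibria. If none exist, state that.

No pure-strategy Nash equilibrium.

Check each profile: it is a Nash equilibrium iff no player can strictly gain by switching unilaterally.
(Sports, Licensed, Originals): Service A can switch to Bundled (6 → 8). Not NE.
(Sports, Licensed, Licensed): Service A can switch to News (-8 → -2). Not NE.
(Sports, Sports, Originals): Service A can switch to News (-7 → 9). Not NE.
(Sports, Sports, Licensed): Service A can switch to Bundled (-1 → 6). Not NE.
(News, Licensed, Originals): Service A can switch to Sports (-6 → 6). Not NE.
(News, Licensed, Licensed): Service A can switch to Bundled (-2 → 4). Not NE.
(News, Sports, Originals): Service B can switch to Licensed (-3 → 6). Not NE.
(News, Sports, Licensed): Service A can switch to Sports (-6 → -1). Not NE.
(Bundled, Licensed, Originals): Service B can switch to Sports (-6 → -4). Not NE.
(Bundled, Licensed, Licensed): Service C can switch to Originals (-4 → -1). Not NE.
(Bundled, Sports, Originals): Service A can switch to News (-2 → 9). Not NE.
(Bundled, Sports, Licensed): Service B can switch to Licensed (-2 → 0). Not NE.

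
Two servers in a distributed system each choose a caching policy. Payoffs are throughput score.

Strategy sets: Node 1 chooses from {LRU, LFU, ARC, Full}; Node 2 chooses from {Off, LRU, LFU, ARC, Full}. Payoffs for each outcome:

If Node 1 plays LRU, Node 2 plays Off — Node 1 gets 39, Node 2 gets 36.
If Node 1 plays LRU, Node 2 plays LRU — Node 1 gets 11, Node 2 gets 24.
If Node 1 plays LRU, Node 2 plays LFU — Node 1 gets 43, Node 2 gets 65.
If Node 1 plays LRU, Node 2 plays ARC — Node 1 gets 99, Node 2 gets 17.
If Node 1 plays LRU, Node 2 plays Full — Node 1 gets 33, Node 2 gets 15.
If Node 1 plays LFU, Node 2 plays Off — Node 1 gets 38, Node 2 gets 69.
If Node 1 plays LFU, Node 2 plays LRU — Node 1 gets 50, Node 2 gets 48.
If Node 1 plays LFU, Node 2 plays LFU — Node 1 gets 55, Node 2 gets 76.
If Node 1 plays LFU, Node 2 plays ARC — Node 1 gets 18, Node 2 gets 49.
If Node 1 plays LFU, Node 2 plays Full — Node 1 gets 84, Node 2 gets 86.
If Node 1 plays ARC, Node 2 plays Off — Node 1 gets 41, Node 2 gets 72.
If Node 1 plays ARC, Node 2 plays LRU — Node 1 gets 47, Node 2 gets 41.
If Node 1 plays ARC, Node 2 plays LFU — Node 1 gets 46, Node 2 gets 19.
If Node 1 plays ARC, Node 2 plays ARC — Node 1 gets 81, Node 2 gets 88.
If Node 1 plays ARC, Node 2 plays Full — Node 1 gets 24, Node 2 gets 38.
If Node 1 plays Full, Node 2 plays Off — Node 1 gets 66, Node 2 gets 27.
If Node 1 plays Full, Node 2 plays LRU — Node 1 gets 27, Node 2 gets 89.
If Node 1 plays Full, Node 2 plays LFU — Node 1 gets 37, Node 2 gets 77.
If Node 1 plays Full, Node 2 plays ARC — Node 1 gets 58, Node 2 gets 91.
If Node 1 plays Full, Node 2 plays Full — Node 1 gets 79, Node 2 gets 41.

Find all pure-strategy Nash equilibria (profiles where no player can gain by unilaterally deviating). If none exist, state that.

(LRU, Off): Node 1 can switch to ARC (39 → 41). Not NE.
(LRU, LRU): Node 1 can switch to LFU (11 → 50). Not NE.
(LRU, LFU): Node 1 can switch to LFU (43 → 55). Not NE.
(LRU, ARC): Node 2 can switch to Off (17 → 36). Not NE.
(LRU, Full): Node 1 can switch to LFU (33 → 84). Not NE.
(LFU, Off): Node 1 can switch to LRU (38 → 39). Not NE.
(LFU, Full): Node 1 gets 84, best alternative 79; Node 2 gets 86, best alternative 76. No profitable deviation — NE.
(The remaining 13 profiles each have a profitable deviation by the same check.)

The unique pure-strategy Nash equilibrium is (LFU, Full).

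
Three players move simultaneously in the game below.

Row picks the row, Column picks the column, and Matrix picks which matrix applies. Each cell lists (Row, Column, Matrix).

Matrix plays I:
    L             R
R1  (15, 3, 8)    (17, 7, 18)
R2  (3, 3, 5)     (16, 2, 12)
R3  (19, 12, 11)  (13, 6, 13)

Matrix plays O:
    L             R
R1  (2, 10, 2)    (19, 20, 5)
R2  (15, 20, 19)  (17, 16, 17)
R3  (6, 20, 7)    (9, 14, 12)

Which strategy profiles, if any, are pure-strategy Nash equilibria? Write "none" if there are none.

(R1, L, I): Row can switch to R3 (15 → 19). Not NE.
(R1, L, O): Row can switch to R2 (2 → 15). Not NE.
(R1, R, I): Row gets 17, best alternative 16; Column gets 7, best alternative 3; Matrix gets 18, best alternative 5. No profitable deviation — NE.
(R1, R, O): Matrix can switch to I (5 → 18). Not NE.
(R2, L, I): Row can switch to R1 (3 → 15). Not NE.
(R2, L, O): Row gets 15, best alternative 6; Column gets 20, best alternative 16; Matrix gets 19, best alternative 5. No profitable deviation — NE.
(R2, R, I): Row can switch to R1 (16 → 17). Not NE.
(R2, R, O): Row can switch to R1 (17 → 19). Not NE.
(R3, L, I): Row gets 19, best alternative 15; Column gets 12, best alternative 6; Matrix gets 11, best alternative 7. No profitable deviation — NE.
(R3, L, O): Row can switch to R2 (6 → 15). Not NE.
(R3, R, I): Row can switch to R1 (13 → 17). Not NE.
(R3, R, O): Row can switch to R1 (9 → 19). Not NE.

(R1, R, I); (R2, L, O); (R3, L, I)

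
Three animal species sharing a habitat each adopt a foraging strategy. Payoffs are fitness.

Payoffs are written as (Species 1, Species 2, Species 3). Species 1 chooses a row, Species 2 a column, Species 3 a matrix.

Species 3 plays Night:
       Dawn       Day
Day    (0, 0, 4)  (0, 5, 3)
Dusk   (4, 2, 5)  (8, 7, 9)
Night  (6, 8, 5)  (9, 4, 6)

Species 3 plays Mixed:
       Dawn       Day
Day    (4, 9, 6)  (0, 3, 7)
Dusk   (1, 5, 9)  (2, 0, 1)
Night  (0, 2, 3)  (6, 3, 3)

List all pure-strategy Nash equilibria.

Pure-strategy Nash equilibria: (Day, Dawn, Mixed) and (Night, Dawn, Night)

Species 1 against (Dawn, Night): payoffs 0, 4, 6 → best response Night.
Species 1 against (Dawn, Mixed): payoffs 4, 1, 0 → best response Day.
Species 1 against (Day, Night): payoffs 0, 8, 9 → best response Night.
Species 1 against (Day, Mixed): payoffs 0, 2, 6 → best response Night.
Species 2 against (Day, Night): payoffs 0, 5 → best response Day.
Species 2 against (Day, Mixed): payoffs 9, 3 → best response Dawn.
Species 2 against (Dusk, Night): payoffs 2, 7 → best response Day.
Species 2 against (Dusk, Mixed): payoffs 5, 0 → best response Dawn.
Species 2 against (Night, Night): payoffs 8, 4 → best response Dawn.
Species 2 against (Night, Mixed): payoffs 2, 3 → best response Day.
Species 3 against (Day, Dawn): payoffs 4, 6 → best response Mixed.
Species 3 against (Day, Day): payoffs 3, 7 → best response Mixed.
Species 3 against (Dusk, Dawn): payoffs 5, 9 → best response Mixed.
Species 3 against (Dusk, Day): payoffs 9, 1 → best response Night.
Species 3 against (Night, Dawn): payoffs 5, 3 → best response Night.
Species 3 against (Night, Day): payoffs 6, 3 → best response Night.
Mutual best responses: (Day, Dawn, Mixed); (Night, Dawn, Night).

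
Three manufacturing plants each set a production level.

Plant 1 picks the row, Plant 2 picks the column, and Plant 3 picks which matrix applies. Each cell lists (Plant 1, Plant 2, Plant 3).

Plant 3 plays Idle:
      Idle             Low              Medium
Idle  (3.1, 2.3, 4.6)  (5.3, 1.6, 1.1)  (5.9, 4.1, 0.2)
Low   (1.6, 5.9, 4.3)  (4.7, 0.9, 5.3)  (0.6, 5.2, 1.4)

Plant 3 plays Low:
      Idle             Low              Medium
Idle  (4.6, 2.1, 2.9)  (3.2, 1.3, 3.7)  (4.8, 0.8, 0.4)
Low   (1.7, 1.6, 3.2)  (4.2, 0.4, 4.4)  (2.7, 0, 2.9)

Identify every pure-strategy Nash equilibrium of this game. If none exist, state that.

This game has no pure Nash equilibrium.

For each strategy profile, look for a profitable unilateral deviation.
(Idle, Idle, Idle): Plant 2 can switch to Medium (2.3 → 4.1). Not NE.
(Idle, Idle, Low): Plant 3 can switch to Idle (2.9 → 4.6). Not NE.
(Idle, Low, Idle): Plant 2 can switch to Idle (1.6 → 2.3). Not NE.
(Idle, Low, Low): Plant 1 can switch to Low (3.2 → 4.2). Not NE.
(Idle, Medium, Idle): Plant 3 can switch to Low (0.2 → 0.4). Not NE.
(Idle, Medium, Low): Plant 2 can switch to Idle (0.8 → 2.1). Not NE.
(Low, Idle, Idle): Plant 1 can switch to Idle (1.6 → 3.1). Not NE.
(Low, Idle, Low): Plant 1 can switch to Idle (1.7 → 4.6). Not NE.
(The remaining 4 profiles each have a profitable deviation by the same check.)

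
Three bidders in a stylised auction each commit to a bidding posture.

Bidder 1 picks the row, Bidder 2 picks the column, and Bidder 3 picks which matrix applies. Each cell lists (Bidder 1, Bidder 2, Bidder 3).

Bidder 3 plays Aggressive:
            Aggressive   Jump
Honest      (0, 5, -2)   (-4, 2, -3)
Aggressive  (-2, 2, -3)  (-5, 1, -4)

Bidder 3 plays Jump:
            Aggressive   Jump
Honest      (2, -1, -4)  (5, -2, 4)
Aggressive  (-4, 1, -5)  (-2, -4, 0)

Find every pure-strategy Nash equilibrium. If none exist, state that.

(Honest, Aggressive, Aggressive)

(Honest, Aggressive, Aggressive): Bidder 1 gets 0, best alternative -2; Bidder 2 gets 5, best alternative 2; Bidder 3 gets -2, best alternative -4. No profitable deviation — NE.
(Honest, Aggressive, Jump): Bidder 3 can switch to Aggressive (-4 → -2). Not NE.
(Honest, Jump, Aggressive): Bidder 2 can switch to Aggressive (2 → 5). Not NE.
(Honest, Jump, Jump): Bidder 2 can switch to Aggressive (-2 → -1). Not NE.
(Aggressive, Aggressive, Aggressive): Bidder 1 can switch to Honest (-2 → 0). Not NE.
(Aggressive, Aggressive, Jump): Bidder 1 can switch to Honest (-4 → 2). Not NE.
(Aggressive, Jump, Aggressive): Bidder 1 can switch to Honest (-5 → -4). Not NE.
(Aggressive, Jump, Jump): Bidder 1 can switch to Honest (-2 → 5). Not NE.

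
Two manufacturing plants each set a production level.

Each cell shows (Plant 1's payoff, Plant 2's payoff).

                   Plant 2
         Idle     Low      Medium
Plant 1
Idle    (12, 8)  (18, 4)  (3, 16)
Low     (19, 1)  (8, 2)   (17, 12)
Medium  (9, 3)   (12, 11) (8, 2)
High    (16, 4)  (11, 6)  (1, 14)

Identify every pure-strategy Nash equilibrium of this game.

Plant 1 against Idle: payoffs 12, 19, 9, 16 → best response Low.
Plant 1 against Low: payoffs 18, 8, 12, 11 → best response Idle.
Plant 1 against Medium: payoffs 3, 17, 8, 1 → best response Low.
Plant 2 against Idle: payoffs 8, 4, 16 → best response Medium.
Plant 2 against Low: payoffs 1, 2, 12 → best response Medium.
Plant 2 against Medium: payoffs 3, 11, 2 → best response Low.
Plant 2 against High: payoffs 4, 6, 14 → best response Medium.
Mutual best responses: (Low, Medium).

Pure NE: (Low, Medium)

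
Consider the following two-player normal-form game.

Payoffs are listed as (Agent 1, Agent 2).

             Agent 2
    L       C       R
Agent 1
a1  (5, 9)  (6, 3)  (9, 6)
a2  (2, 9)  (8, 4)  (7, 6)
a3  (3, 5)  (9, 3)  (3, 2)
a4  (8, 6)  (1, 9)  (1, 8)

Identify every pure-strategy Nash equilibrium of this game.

Agent 1 against L: payoffs 5, 2, 3, 8 → best response a4.
Agent 1 against C: payoffs 6, 8, 9, 1 → best response a3.
Agent 1 against R: payoffs 9, 7, 3, 1 → best response a1.
Agent 2 against a1: payoffs 9, 3, 6 → best response L.
Agent 2 against a2: payoffs 9, 4, 6 → best response L.
Agent 2 against a3: payoffs 5, 3, 2 → best response L.
Agent 2 against a4: payoffs 6, 9, 8 → best response C.
No profile is a mutual best response for all players.

There is no pure-strategy Nash equilibrium.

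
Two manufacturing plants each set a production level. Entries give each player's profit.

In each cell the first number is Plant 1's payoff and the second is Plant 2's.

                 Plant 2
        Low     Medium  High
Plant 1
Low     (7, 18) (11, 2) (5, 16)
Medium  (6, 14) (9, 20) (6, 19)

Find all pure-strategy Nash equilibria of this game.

Plant 1 against Low: payoffs 7, 6 → best response Low.
Plant 1 against Medium: payoffs 11, 9 → best response Low.
Plant 1 against High: payoffs 5, 6 → best response Medium.
Plant 2 against Low: payoffs 18, 2, 16 → best response Low.
Plant 2 against Medium: payoffs 14, 20, 19 → best response Medium.
Mutual best responses: (Low, Low).

Pure NE: (Low, Low)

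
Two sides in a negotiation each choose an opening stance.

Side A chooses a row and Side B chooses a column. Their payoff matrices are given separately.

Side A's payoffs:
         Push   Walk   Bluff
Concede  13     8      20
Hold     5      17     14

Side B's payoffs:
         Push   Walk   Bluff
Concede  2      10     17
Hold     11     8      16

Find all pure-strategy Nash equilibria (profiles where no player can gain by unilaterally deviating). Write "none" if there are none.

(Concede, Bluff)

For each strategy profile, look for a profitable unilateral deviation.
(Concede, Push): Side B can switch to Walk (2 → 10). Not NE.
(Concede, Walk): Side A can switch to Hold (8 → 17). Not NE.
(Concede, Bluff): Side A gets 20, best alternative 14; Side B gets 17, best alternative 10. No profitable deviation — NE.
(Hold, Push): Side A can switch to Concede (5 → 13). Not NE.
(Hold, Walk): Side B can switch to Push (8 → 11). Not NE.
(Hold, Bluff): Side A can switch to Concede (14 → 20). Not NE.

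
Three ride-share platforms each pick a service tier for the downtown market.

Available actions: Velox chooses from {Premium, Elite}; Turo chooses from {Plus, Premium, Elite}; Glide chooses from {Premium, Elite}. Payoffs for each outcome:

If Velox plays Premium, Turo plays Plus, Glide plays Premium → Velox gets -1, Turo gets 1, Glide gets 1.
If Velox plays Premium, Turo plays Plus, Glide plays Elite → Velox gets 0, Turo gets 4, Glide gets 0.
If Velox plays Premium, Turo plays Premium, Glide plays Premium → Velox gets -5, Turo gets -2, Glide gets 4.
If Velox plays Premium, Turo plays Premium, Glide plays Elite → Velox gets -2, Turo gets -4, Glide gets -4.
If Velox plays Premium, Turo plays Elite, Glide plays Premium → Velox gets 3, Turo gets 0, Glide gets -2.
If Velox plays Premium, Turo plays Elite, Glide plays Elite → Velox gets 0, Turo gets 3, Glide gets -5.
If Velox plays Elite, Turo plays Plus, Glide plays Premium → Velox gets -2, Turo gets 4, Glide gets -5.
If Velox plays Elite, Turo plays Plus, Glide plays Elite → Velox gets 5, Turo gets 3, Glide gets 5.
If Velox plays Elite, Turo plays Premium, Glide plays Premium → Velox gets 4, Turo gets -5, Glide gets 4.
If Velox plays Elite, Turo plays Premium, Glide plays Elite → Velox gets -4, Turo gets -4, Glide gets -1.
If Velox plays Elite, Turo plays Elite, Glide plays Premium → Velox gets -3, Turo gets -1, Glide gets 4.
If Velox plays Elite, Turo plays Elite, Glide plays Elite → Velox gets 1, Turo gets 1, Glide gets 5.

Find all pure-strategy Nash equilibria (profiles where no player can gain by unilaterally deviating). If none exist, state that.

For each player, find the best response to each opponent profile; mutual best responses are the pure NE.
Velox against (Plus, Premium): payoffs -1, -2 → best response Premium.
Velox against (Plus, Elite): payoffs 0, 5 → best response Elite.
Velox against (Premium, Premium): payoffs -5, 4 → best response Elite.
Velox against (Premium, Elite): payoffs -2, -4 → best response Premium.
Velox against (Elite, Premium): payoffs 3, -3 → best response Premium.
Velox against (Elite, Elite): payoffs 0, 1 → best response Elite.
Turo against (Premium, Premium): payoffs 1, -2, 0 → best response Plus.
Turo against (Premium, Elite): payoffs 4, -4, 3 → best response Plus.
Turo against (Elite, Premium): payoffs 4, -5, -1 → best response Plus.
Turo against (Elite, Elite): payoffs 3, -4, 1 → best response Plus.
Glide against (Premium, Plus): payoffs 1, 0 → best response Premium.
Glide against (Premium, Premium): payoffs 4, -4 → best response Premium.
Glide against (Premium, Elite): payoffs -2, -5 → best response Premium.
Glide against (Elite, Plus): payoffs -5, 5 → best response Elite.
Glide against (Elite, Premium): payoffs 4, -1 → best response Premium.
Glide against (Elite, Elite): payoffs 4, 5 → best response Elite.
Mutual best responses: (Premium, Plus, Premium); (Elite, Plus, Elite).

Pure-strategy Nash equilibria: (Premium, Plus, Premium); (Elite, Plus, Elite)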